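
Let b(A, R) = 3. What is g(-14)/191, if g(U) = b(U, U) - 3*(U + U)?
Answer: 87/191 ≈ 0.45550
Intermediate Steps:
g(U) = 3 - 6*U (g(U) = 3 - 3*(U + U) = 3 - 3*2*U = 3 - 6*U)
g(-14)/191 = (3 - 6*(-14))/191 = (3 + 84)*(1/191) = 87*(1/191) = 87/191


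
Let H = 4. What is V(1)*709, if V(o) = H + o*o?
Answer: 3545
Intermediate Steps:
V(o) = 4 + o**2 (V(o) = 4 + o*o = 4 + o**2)
V(1)*709 = (4 + 1**2)*709 = (4 + 1)*709 = 5*709 = 3545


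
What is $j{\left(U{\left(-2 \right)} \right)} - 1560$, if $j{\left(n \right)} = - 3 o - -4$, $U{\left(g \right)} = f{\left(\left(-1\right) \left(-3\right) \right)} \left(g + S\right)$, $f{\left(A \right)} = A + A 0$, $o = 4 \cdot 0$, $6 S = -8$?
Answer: $-1556$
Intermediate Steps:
$S = - \frac{4}{3}$ ($S = \frac{1}{6} \left(-8\right) = - \frac{4}{3} \approx -1.3333$)
$o = 0$
$f{\left(A \right)} = A$ ($f{\left(A \right)} = A + 0 = A$)
$U{\left(g \right)} = -4 + 3 g$ ($U{\left(g \right)} = \left(-1\right) \left(-3\right) \left(g - \frac{4}{3}\right) = 3 \left(- \frac{4}{3} + g\right) = -4 + 3 g$)
$j{\left(n \right)} = 4$ ($j{\left(n \right)} = \left(-3\right) 0 - -4 = 0 + 4 = 4$)
$j{\left(U{\left(-2 \right)} \right)} - 1560 = 4 - 1560 = -1556$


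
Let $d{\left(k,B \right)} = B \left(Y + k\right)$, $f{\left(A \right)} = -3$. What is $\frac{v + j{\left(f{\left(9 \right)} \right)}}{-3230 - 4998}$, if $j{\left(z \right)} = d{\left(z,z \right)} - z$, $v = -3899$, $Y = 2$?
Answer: $\frac{229}{484} \approx 0.47314$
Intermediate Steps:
$d{\left(k,B \right)} = B \left(2 + k\right)$
$j{\left(z \right)} = - z + z \left(2 + z\right)$ ($j{\left(z \right)} = z \left(2 + z\right) - z = - z + z \left(2 + z\right)$)
$\frac{v + j{\left(f{\left(9 \right)} \right)}}{-3230 - 4998} = \frac{-3899 - 3 \left(1 - 3\right)}{-3230 - 4998} = \frac{-3899 - -6}{-8228} = \left(-3899 + 6\right) \left(- \frac{1}{8228}\right) = \left(-3893\right) \left(- \frac{1}{8228}\right) = \frac{229}{484}$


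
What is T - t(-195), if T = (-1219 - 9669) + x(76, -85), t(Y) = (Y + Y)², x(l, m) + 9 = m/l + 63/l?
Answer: -6193897/38 ≈ -1.6300e+5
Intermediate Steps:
x(l, m) = -9 + 63/l + m/l (x(l, m) = -9 + (m/l + 63/l) = -9 + (63/l + m/l) = -9 + 63/l + m/l)
t(Y) = 4*Y² (t(Y) = (2*Y)² = 4*Y²)
T = -414097/38 (T = (-1219 - 9669) + (63 - 85 - 9*76)/76 = -10888 + (63 - 85 - 684)/76 = -10888 + (1/76)*(-706) = -10888 - 353/38 = -414097/38 ≈ -10897.)
T - t(-195) = -414097/38 - 4*(-195)² = -414097/38 - 4*38025 = -414097/38 - 1*152100 = -414097/38 - 152100 = -6193897/38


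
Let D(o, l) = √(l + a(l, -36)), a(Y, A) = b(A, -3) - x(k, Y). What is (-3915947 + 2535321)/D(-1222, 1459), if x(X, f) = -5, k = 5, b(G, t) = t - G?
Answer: -1380626*√1497/1497 ≈ -35683.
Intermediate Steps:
a(Y, A) = 2 - A (a(Y, A) = (-3 - A) - 1*(-5) = (-3 - A) + 5 = 2 - A)
D(o, l) = √(38 + l) (D(o, l) = √(l + (2 - 1*(-36))) = √(l + (2 + 36)) = √(l + 38) = √(38 + l))
(-3915947 + 2535321)/D(-1222, 1459) = (-3915947 + 2535321)/(√(38 + 1459)) = -1380626*√1497/1497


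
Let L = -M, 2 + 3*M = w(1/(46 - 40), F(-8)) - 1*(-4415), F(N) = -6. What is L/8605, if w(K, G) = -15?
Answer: -1466/8605 ≈ -0.17037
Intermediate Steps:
M = 1466 (M = -⅔ + (-15 - 1*(-4415))/3 = -⅔ + (-15 + 4415)/3 = -⅔ + (⅓)*4400 = -⅔ + 4400/3 = 1466)
L = -1466 (L = -1*1466 = -1466)
L/8605 = -1466/8605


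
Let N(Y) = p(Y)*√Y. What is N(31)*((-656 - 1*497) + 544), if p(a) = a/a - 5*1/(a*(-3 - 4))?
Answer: -19314*√31/31 ≈ -3468.9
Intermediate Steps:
p(a) = 1 + 5/(7*a) (p(a) = 1 - 5*(-1/(7*a)) = 1 - (-5)/(7*a) = 1 + 5/(7*a))
N(Y) = (5/7 + Y)/√Y (N(Y) = ((5/7 + Y)/Y)*√Y = (5/7 + Y)/√Y)
N(31)*((-656 - 1*497) + 544) = ((5/7 + 31)/√31)*((-656 - 1*497) + 544) = ((√31/31)*(222/7))*((-656 - 497) + 544) = (222*√31/217)*(-1153 + 544) = (222*√31/217)*(-609) = -19314*√31/31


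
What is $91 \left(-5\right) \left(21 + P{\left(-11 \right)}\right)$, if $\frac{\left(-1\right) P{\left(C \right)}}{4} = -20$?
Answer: $-45955$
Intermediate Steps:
$P{\left(C \right)} = 80$ ($P{\left(C \right)} = \left(-4\right) \left(-20\right) = 80$)
$91 \left(-5\right) \left(21 + P{\left(-11 \right)}\right) = 91 \left(-5\right) \left(21 + 80\right) = \left(-455\right) 101 = -45955$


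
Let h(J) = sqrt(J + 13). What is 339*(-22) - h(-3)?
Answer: -7458 - sqrt(10) ≈ -7461.2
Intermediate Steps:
h(J) = sqrt(13 + J)
339*(-22) - h(-3) = 339*(-22) - sqrt(13 - 3) = -7458 - sqrt(10)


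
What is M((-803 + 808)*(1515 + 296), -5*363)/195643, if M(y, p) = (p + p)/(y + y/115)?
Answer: -41745/20549949434 ≈ -2.0314e-6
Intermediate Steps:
M(y, p) = 115*p/(58*y) (M(y, p) = (2*p)/(y + y*(1/115)) = (2*p)/(y + y/115) = (2*p)/((116*y/115)) = (2*p)*(115/(116*y)) = 115*p/(58*y))
M((-803 + 808)*(1515 + 296), -5*363)/195643 = (115*(-5*363)/(58*(((-803 + 808)*(1515 + 296)))))/195643 = ((115/58)*(-1815)/(5*1811))*(1/195643) = ((115/58)*(-1815)/9055)*(1/195643) = ((115/58)*(-1815)*(1/9055))*(1/195643) = -41745/105038*1/195643 = -41745/20549949434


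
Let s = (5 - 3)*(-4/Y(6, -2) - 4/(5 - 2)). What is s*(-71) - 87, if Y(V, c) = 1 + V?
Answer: 3853/21 ≈ 183.48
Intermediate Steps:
s = -80/21 (s = (5 - 3)*(-4/(1 + 6) - 4/(5 - 2)) = 2*(-4/7 - 4/3) = 2*(-40/21) = -80/21 ≈ -3.8095)
s*(-71) - 87 = -80/21*(-71) - 87 = 5680/21 - 87 = 3853/21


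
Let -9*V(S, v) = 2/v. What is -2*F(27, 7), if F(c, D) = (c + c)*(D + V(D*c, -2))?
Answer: -768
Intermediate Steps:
V(S, v) = -2/(9*v)
F(c, D) = 2*c*(⅑ + D) (F(c, D) = (c + c)*(D - 2/9/(-2)) = (2*c)*(D - 2/9*(-½)) = (2*c)*(D + ⅑) = (2*c)*(⅑ + D) = 2*c*(⅑ + D))
-2*F(27, 7) = -4*27*(1 + 9*7)/9 = -4*27*(1 + 63)/9 = -4*27*64/9 = -2*384 = -768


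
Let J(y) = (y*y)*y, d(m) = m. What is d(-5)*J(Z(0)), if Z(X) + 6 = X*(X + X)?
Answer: 1080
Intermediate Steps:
Z(X) = -6 + 2*X² (Z(X) = -6 + X*(X + X) = -6 + X*(2*X) = -6 + 2*X²)
J(y) = y³ (J(y) = y²*y = y³)
d(-5)*J(Z(0)) = -5*(-6 + 2*0²)³ = -5*(-6 + 2*0)³ = -5*(-6 + 0)³ = -5*(-6)³ = -5*(-216) = 1080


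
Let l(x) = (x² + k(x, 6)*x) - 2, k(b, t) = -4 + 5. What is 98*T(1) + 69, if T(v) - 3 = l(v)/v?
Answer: 363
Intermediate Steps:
k(b, t) = 1
l(x) = -2 + x + x² (l(x) = (x² + 1*x) - 2 = (x² + x) - 2 = (x + x²) - 2 = -2 + x + x²)
T(v) = 3 + (-2 + v + v²)/v
98*T(1) + 69 = 98*(4 + 1 - 2/1) + 69 = 98*(4 + 1 - 2*1) + 69 = 98*(4 + 1 - 2) + 69 = 98*3 + 69 = 294 + 69 = 363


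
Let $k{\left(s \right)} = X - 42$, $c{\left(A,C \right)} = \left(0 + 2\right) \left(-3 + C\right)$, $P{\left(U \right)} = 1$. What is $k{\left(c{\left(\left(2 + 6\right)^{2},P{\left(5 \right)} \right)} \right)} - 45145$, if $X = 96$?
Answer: $-45091$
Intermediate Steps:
$c{\left(A,C \right)} = -6 + 2 C$ ($c{\left(A,C \right)} = 2 \left(-3 + C\right) = -6 + 2 C$)
$k{\left(s \right)} = 54$ ($k{\left(s \right)} = 96 - 42 = 54$)
$k{\left(c{\left(\left(2 + 6\right)^{2},P{\left(5 \right)} \right)} \right)} - 45145 = 54 - 45145 = -45091$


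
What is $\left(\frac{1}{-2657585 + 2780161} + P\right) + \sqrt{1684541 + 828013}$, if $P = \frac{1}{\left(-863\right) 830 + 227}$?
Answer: $\frac{593487}{87772138288} + \sqrt{2512554} \approx 1585.1$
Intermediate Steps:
$P = - \frac{1}{716063}$ ($P = \frac{1}{-716290 + 227} = \frac{1}{-716063} = - \frac{1}{716063} \approx -1.3965 \cdot 10^{-6}$)
$\left(\frac{1}{-2657585 + 2780161} + P\right) + \sqrt{1684541 + 828013} = \left(\frac{1}{-2657585 + 2780161} - \frac{1}{716063}\right) + \sqrt{1684541 + 828013} = \left(\frac{1}{122576} - \frac{1}{716063}\right) + \sqrt{2512554} = \frac{593487}{87772138288} + \sqrt{2512554}$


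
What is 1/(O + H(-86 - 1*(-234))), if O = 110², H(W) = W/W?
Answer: 1/12101 ≈ 8.2638e-5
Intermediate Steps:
H(W) = 1
O = 12100
1/(O + H(-86 - 1*(-234))) = 1/(12100 + 1) = 1/12101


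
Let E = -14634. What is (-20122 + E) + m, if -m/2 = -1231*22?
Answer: 19408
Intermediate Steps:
m = 54164 (m = -(-2462)*22 = -2*(-27082) = 54164)
(-20122 + E) + m = (-20122 - 14634) + 54164 = -34756 + 54164 = 19408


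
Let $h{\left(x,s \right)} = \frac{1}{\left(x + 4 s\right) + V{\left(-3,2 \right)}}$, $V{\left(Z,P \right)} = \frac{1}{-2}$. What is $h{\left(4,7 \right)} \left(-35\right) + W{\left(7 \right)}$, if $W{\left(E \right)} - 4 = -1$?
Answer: $\frac{17}{9} \approx 1.8889$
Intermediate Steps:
$W{\left(E \right)} = 3$ ($W{\left(E \right)} = 4 - 1 = 3$)
$V{\left(Z,P \right)} = - \frac{1}{2}$
$h{\left(x,s \right)} = \frac{1}{- \frac{1}{2} + x + 4 s}$ ($h{\left(x,s \right)} = \frac{1}{\left(x + 4 s\right) - \frac{1}{2}} = \frac{1}{- \frac{1}{2} + x + 4 s}$)
$h{\left(4,7 \right)} \left(-35\right) + W{\left(7 \right)} = \frac{2}{-1 + 2 \cdot 4 + 8 \cdot 7} \left(-35\right) + 3 = \frac{2}{-1 + 8 + 56} \left(-35\right) + 3 = \frac{2}{63} \left(-35\right) + 3 = - \frac{10}{9} + 3 = \frac{17}{9}$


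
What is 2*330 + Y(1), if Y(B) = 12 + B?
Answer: 673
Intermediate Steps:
2*330 + Y(1) = 2*330 + (12 + 1) = 660 + 13 = 673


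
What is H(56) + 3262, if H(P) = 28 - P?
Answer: 3234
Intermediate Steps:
H(56) + 3262 = (28 - 1*56) + 3262 = (28 - 56) + 3262 = -28 + 3262 = 3234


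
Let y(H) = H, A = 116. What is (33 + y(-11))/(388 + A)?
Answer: 11/252 ≈ 0.043651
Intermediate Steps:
(33 + y(-11))/(388 + A) = (33 - 11)/(388 + 116) = 22/504 = 22*(1/504) = 11/252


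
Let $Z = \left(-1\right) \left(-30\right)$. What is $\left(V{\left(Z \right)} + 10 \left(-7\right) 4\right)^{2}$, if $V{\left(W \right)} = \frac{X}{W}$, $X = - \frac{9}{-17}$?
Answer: $\frac{2265474409}{28900} \approx 78390.0$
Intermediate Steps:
$Z = 30$
$X = \frac{9}{17}$ ($X = \left(-9\right) \left(- \frac{1}{17}\right) = \frac{9}{17} \approx 0.52941$)
$V{\left(W \right)} = \frac{9}{17 W}$
$\left(V{\left(Z \right)} + 10 \left(-7\right) 4\right)^{2} = \left(\frac{9}{17 \cdot 30} + 10 \left(-7\right) 4\right)^{2} = \left(\frac{9}{17} \cdot \frac{1}{30} - 280\right)^{2} = \left(\frac{3}{170} - 280\right)^{2} = \left(- \frac{47597}{170}\right)^{2} = \frac{2265474409}{28900}$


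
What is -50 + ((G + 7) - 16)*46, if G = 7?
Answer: -142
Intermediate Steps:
-50 + ((G + 7) - 16)*46 = -50 + ((7 + 7) - 16)*46 = -50 + (14 - 16)*46 = -50 - 2*46 = -50 - 92 = -142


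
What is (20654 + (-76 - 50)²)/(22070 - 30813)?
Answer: -36530/8743 ≈ -4.1782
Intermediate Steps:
(20654 + (-76 - 50)²)/(22070 - 30813) = (20654 + (-126)²)/(-8743) = (20654 + 15876)*(-1/8743) = 36530*(-1/8743) = -36530/8743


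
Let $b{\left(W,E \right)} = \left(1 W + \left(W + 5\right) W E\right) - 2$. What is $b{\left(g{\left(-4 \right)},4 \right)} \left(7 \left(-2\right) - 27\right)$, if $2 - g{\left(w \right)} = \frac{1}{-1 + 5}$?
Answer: $-1927$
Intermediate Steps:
$g{\left(w \right)} = \frac{7}{4}$ ($g{\left(w \right)} = 2 - \frac{1}{-1 + 5} = 2 - \frac{1}{4} = \frac{7}{4}$)
$b{\left(W,E \right)} = -2 + W + E W \left(5 + W\right)$ ($b{\left(W,E \right)} = \left(W + \left(5 + W\right) W E\right) - 2 = \left(W + W \left(5 + W\right) E\right) - 2 = \left(W + E W \left(5 + W\right)\right) - 2 = -2 + W + E W \left(5 + W\right)$)
$b{\left(g{\left(-4 \right)},4 \right)} \left(7 \left(-2\right) - 27\right) = \left(-2 + \frac{7}{4} + 4 \left(\frac{7}{4}\right)^{2} + 5 \cdot 4 \cdot \frac{7}{4}\right) \left(7 \left(-2\right) - 27\right) = \left(-2 + \frac{7}{4} + 4 \cdot \frac{49}{16} + 35\right) \left(-14 - 27\right) = \left(-2 + \frac{7}{4} + \frac{49}{4} + 35\right) \left(-41\right) = 47 \left(-41\right) = -1927$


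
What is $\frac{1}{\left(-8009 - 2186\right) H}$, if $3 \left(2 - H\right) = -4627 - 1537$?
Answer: $- \frac{3}{62903150} \approx -4.7692 \cdot 10^{-8}$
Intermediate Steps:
$H = \frac{6170}{3}$ ($H = 2 - \frac{-4627 - 1537}{3} = 2 - - \frac{6164}{3} = 2 + \frac{6164}{3} = \frac{6170}{3} \approx 2056.7$)
$\frac{1}{\left(-8009 - 2186\right) H} = \frac{1}{\left(-8009 - 2186\right) \frac{6170}{3}} = \frac{1}{-10195} \cdot \frac{3}{6170} = \left(- \frac{1}{10195}\right) \frac{3}{6170} = - \frac{3}{62903150}$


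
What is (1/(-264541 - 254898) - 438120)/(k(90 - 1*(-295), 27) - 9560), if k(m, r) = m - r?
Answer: 227576614681/4779877678 ≈ 47.611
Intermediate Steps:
(1/(-264541 - 254898) - 438120)/(k(90 - 1*(-295), 27) - 9560) = (1/(-264541 - 254898) - 438120)/(((90 - 1*(-295)) - 1*27) - 9560) = (1/(-519439) - 438120)/(((90 + 295) - 27) - 9560) = (-1/519439 - 438120)/((385 - 27) - 9560) = -227576614681/(519439*(358 - 9560)) = -227576614681/519439/(-9202) = -227576614681/519439*(-1/9202) = 227576614681/4779877678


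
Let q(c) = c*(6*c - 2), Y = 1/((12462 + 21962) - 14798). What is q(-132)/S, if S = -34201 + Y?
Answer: -2056961808/671228825 ≈ -3.0645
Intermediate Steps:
Y = 1/19626 (Y = 1/(34424 - 14798) = 1/19626 ≈ 5.0953e-5)
S = -671228825/19626 (S = -34201 + 1/19626 = -671228825/19626 ≈ -34201.)
q(c) = c*(-2 + 6*c)
q(-132)/S = (2*(-132)*(-1 + 3*(-132)))/(-671228825/19626) = (2*(-132)*(-1 - 396))*(-19626/671228825) = (2*(-132)*(-397))*(-19626/671228825) = 104808*(-19626/671228825) = -2056961808/671228825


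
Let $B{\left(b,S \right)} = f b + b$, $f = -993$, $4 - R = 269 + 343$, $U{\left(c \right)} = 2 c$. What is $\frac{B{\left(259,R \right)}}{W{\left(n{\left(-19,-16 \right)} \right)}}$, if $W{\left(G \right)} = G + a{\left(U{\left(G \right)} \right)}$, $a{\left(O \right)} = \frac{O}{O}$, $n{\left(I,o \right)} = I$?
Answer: $\frac{128464}{9} \approx 14274.0$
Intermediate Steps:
$R = -608$ ($R = 4 - \left(269 + 343\right) = 4 - 612 = -608$)
$B{\left(b,S \right)} = - 992 b$ ($B{\left(b,S \right)} = - 993 b + b = - 992 b$)
$a{\left(O \right)} = 1$
$W{\left(G \right)} = 1 + G$ ($W{\left(G \right)} = G + 1 = 1 + G$)
$\frac{B{\left(259,R \right)}}{W{\left(n{\left(-19,-16 \right)} \right)}} = \frac{\left(-992\right) 259}{1 - 19} = - \frac{256928}{-18} = \left(-256928\right) \left(- \frac{1}{18}\right) = \frac{128464}{9}$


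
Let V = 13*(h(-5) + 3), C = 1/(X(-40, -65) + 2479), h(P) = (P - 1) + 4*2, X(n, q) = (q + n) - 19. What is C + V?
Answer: 153076/2355 ≈ 65.000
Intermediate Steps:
X(n, q) = -19 + n + q (X(n, q) = (n + q) - 19 = -19 + n + q)
h(P) = 7 + P (h(P) = (-1 + P) + 8 = 7 + P)
C = 1/2355 (C = 1/((-19 - 40 - 65) + 2479) = 1/(-124 + 2479) = 1/2355 ≈ 0.00042463)
V = 65 (V = 13*((7 - 5) + 3) = 13*(2 + 3) = 13*5 = 65)
C + V = 1/2355 + 65 = 153076/2355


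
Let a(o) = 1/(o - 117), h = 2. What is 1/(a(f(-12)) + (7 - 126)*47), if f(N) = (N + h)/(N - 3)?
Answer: -349/1951960 ≈ -0.00017879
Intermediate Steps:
f(N) = (2 + N)/(-3 + N) (f(N) = (N + 2)/(N - 3) = (2 + N)/(-3 + N))
a(o) = 1/(-117 + o)
1/(a(f(-12)) + (7 - 126)*47) = 1/(1/(-117 + (2 - 12)/(-3 - 12)) + (7 - 126)*47) = 1/(1/(-117 - 10/(-15)) - 119*47) = 1/(1/(-117 - 1/15*(-10)) - 5593) = 1/(1/(-117 + ⅔) - 5593) = 1/(1/(-349/3) - 5593) = 1/(-3/349 - 5593) = 1/(-1951960/349) = -349/1951960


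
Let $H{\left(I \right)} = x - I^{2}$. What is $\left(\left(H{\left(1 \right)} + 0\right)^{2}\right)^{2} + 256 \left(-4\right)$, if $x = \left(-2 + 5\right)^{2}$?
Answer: $3072$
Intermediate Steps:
$x = 9$ ($x = 3^{2} = 9$)
$H{\left(I \right)} = 9 - I^{2}$
$\left(\left(H{\left(1 \right)} + 0\right)^{2}\right)^{2} + 256 \left(-4\right) = \left(\left(\left(9 - 1^{2}\right) + 0\right)^{2}\right)^{2} + 256 \left(-4\right) = \left(\left(\left(9 - 1\right) + 0\right)^{2}\right)^{2} - 1024 = \left(\left(8 + 0\right)^{2}\right)^{2} - 1024 = \left(8^{2}\right)^{2} - 1024 = 64^{2} - 1024 = 4096 - 1024 = 3072$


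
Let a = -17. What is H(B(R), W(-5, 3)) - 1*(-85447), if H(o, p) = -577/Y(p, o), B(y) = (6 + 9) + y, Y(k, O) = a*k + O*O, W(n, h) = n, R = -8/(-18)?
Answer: 2239177345/26206 ≈ 85445.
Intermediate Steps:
R = 4/9 (R = -8*(-1/18) = 4/9 ≈ 0.44444)
Y(k, O) = O² - 17*k (Y(k, O) = -17*k + O*O = -17*k + O² = O² - 17*k)
B(y) = 15 + y
H(o, p) = -577/(o² - 17*p)
H(B(R), W(-5, 3)) - 1*(-85447) = 577/(-(15 + 4/9)² + 17*(-5)) - 1*(-85447) = 577/(-(139/9)² - 85) + 85447 = 577/(-1*19321/81 - 85) + 85447 = 577/(-19321/81 - 85) + 85447 = 577/(-26206/81) + 85447 = 577*(-81/26206) + 85447 = -46737/26206 + 85447 = 2239177345/26206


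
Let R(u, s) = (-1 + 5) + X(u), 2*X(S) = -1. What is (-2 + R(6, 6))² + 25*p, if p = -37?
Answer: -3691/4 ≈ -922.75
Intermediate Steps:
X(S) = -½ (X(S) = (½)*(-1) = -½)
R(u, s) = 7/2 (R(u, s) = (-1 + 5) - ½ = 4 - ½ = 7/2)
(-2 + R(6, 6))² + 25*p = (-2 + 7/2)² + 25*(-37) = (3/2)² - 925 = 9/4 - 925 = -3691/4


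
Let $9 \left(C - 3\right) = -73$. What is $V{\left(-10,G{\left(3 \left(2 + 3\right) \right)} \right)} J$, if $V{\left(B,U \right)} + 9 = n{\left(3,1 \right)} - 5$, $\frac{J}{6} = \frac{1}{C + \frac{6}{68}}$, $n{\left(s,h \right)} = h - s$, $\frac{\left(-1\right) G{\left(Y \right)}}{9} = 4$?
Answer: $\frac{29376}{1537} \approx 19.113$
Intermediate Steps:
$G{\left(Y \right)} = -36$ ($G{\left(Y \right)} = \left(-9\right) 4 = -36$)
$C = - \frac{46}{9}$ ($C = 3 + \frac{1}{9} \left(-73\right) = 3 - \frac{73}{9} = - \frac{46}{9} \approx -5.1111$)
$J = - \frac{1836}{1537}$ ($J = \frac{6}{- \frac{46}{9} + \frac{6}{68}} = \frac{6}{- \frac{46}{9} + 6 \cdot \frac{1}{68}} = \frac{6}{- \frac{46}{9} + \frac{3}{34}} = \frac{6}{- \frac{1537}{306}} = 6 \left(- \frac{306}{1537}\right) = - \frac{1836}{1537} \approx -1.1945$)
$V{\left(B,U \right)} = -16$ ($V{\left(B,U \right)} = -9 + \left(\left(1 - 3\right) - 5\right) = -9 - 7 = -16$)
$V{\left(-10,G{\left(3 \left(2 + 3\right) \right)} \right)} J = \left(-16\right) \left(- \frac{1836}{1537}\right) = \frac{29376}{1537}$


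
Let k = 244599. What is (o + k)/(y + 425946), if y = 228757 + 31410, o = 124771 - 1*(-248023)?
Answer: 617393/686113 ≈ 0.89984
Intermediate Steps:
o = 372794 (o = 124771 + 248023 = 372794)
y = 260167
(o + k)/(y + 425946) = (372794 + 244599)/(260167 + 425946) = 617393/686113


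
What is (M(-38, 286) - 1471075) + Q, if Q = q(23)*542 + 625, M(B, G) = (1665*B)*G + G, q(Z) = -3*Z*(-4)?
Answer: -19415792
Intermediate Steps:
q(Z) = 12*Z
M(B, G) = G + 1665*B*G (M(B, G) = 1665*B*G + G = G + 1665*B*G)
Q = 150217 (Q = (12*23)*542 + 625 = 276*542 + 625 = 149592 + 625 = 150217)
(M(-38, 286) - 1471075) + Q = (286*(1 + 1665*(-38)) - 1471075) + 150217 = (286*(1 - 63270) - 1471075) + 150217 = (286*(-63269) - 1471075) + 150217 = (-18094934 - 1471075) + 150217 = -19566009 + 150217 = -19415792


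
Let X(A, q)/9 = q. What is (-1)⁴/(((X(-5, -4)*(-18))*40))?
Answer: 1/25920 ≈ 3.8580e-5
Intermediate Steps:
X(A, q) = 9*q
(-1)⁴/(((X(-5, -4)*(-18))*40)) = (-1)⁴/((((9*(-4))*(-18))*40)) = 1/(-36*(-18)*40) = 1/(648*40) = 1/25920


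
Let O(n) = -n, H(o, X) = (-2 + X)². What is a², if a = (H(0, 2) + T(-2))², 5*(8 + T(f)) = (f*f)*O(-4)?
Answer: 331776/625 ≈ 530.84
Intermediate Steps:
T(f) = -8 + 4*f²/5 (T(f) = -8 + ((f*f)*(-1*(-4)))/5 = -8 + (f²*4)/5 = -8 + (4*f²)/5 = -8 + 4*f²/5)
a = 576/25 (a = ((-2 + 2)² + (-8 + (⅘)*(-2)²))² = (0² + (-8 + (⅘)*4))² = (0 + (-8 + 16/5))² = (0 - 24/5)² = (-24/5)² = 576/25 ≈ 23.040)
a² = (576/25)² = 331776/625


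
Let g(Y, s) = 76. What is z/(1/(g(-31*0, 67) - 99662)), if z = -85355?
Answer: 8500163030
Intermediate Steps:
z/(1/(g(-31*0, 67) - 99662)) = -85355/(1/(76 - 99662)) = -85355/(1/(-99586)) = -85355/(-1/99586) = -85355*(-99586) = 8500163030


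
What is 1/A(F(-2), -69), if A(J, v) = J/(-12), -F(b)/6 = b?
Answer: -1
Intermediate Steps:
F(b) = -6*b
A(J, v) = -J/12 (A(J, v) = J*(-1/12) = -J/12)
1/A(F(-2), -69) = 1/(-(-1)*(-2)/2) = 1/(-1/12*12) = 1/(-1) = -1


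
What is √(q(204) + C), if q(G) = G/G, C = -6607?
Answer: 3*I*√734 ≈ 81.277*I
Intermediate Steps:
q(G) = 1
√(q(204) + C) = √(1 - 6607) = √(-6606) = 3*I*√734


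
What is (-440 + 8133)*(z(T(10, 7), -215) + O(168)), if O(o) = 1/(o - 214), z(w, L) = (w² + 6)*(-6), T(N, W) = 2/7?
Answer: -12920629/46 ≈ -2.8088e+5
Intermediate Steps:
T(N, W) = 2/7 (T(N, W) = 2*(⅐) = 2/7)
z(w, L) = -36 - 6*w² (z(w, L) = (6 + w²)*(-6) = -36 - 6*w²)
O(o) = 1/(-214 + o)
(-440 + 8133)*(z(T(10, 7), -215) + O(168)) = (-440 + 8133)*((-36 - 6*(2/7)²) + 1/(-214 + 168)) = 7693*((-36 - 6*4/49) + 1/(-46)) = 7693*((-36 - 24/49) - 1/46) = 7693*(-1788/49 - 1/46) = 7693*(-82297/2254) = -12920629/46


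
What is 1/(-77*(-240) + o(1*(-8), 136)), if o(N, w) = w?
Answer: 1/18616 ≈ 5.3717e-5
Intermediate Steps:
1/(-77*(-240) + o(1*(-8), 136)) = 1/(-77*(-240) + 136) = 1/(18480 + 136) = 1/18616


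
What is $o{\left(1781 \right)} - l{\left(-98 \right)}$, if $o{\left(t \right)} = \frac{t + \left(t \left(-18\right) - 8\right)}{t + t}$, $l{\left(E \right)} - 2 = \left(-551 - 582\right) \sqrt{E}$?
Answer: $- \frac{37409}{3562} + 7931 i \sqrt{2} \approx -10.502 + 11216.0 i$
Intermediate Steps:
$l{\left(E \right)} = 2 - 1133 \sqrt{E}$ ($l{\left(E \right)} = 2 + \left(-551 - 582\right) \sqrt{E} = 2 - 1133 \sqrt{E}$)
$o{\left(t \right)} = \frac{-8 - 17 t}{2 t}$ ($o{\left(t \right)} = \frac{t - \left(8 + 18 t\right)}{2 t} = \left(t - \left(8 + 18 t\right)\right) \frac{1}{2 t} = \left(-8 - 17 t\right) \frac{1}{2 t} = \frac{-8 - 17 t}{2 t}$)
$o{\left(1781 \right)} - l{\left(-98 \right)} = \left(- \frac{17}{2} - \frac{4}{1781}\right) - \left(2 - 1133 \sqrt{-98}\right) = \left(- \frac{17}{2} - \frac{4}{1781}\right) - \left(2 - 1133 \cdot 7 i \sqrt{2}\right) = \left(- \frac{17}{2} - \frac{4}{1781}\right) - \left(2 - 7931 i \sqrt{2}\right) = - \frac{30285}{3562} - \left(2 - 7931 i \sqrt{2}\right) = - \frac{37409}{3562} + 7931 i \sqrt{2}$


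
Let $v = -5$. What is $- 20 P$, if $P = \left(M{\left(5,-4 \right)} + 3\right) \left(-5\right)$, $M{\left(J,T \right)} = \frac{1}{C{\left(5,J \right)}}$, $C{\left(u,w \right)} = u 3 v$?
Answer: $\frac{896}{3} \approx 298.67$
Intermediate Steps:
$C{\left(u,w \right)} = - 15 u$ ($C{\left(u,w \right)} = u 3 \left(-5\right) = 3 u \left(-5\right) = - 15 u$)
$M{\left(J,T \right)} = - \frac{1}{75}$ ($M{\left(J,T \right)} = \frac{1}{\left(-15\right) 5} = \frac{1}{-75} = - \frac{1}{75}$)
$P = - \frac{224}{15}$ ($P = \left(- \frac{1}{75} + 3\right) \left(-5\right) = \frac{224}{75} \left(-5\right) = - \frac{224}{15} \approx -14.933$)
$- 20 P = \left(-20\right) \left(- \frac{224}{15}\right) = \frac{896}{3}$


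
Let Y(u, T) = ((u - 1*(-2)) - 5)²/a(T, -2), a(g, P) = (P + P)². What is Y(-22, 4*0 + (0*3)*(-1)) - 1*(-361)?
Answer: 6401/16 ≈ 400.06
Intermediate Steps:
a(g, P) = 4*P² (a(g, P) = (2*P)² = 4*P²)
Y(u, T) = (-3 + u)²/16 (Y(u, T) = ((u - 1*(-2)) - 5)²/((4*(-2)²)) = ((u + 2) - 5)²/((4*4)) = ((2 + u) - 5)²/16 = (-3 + u)²*(1/16) = (-3 + u)²/16)
Y(-22, 4*0 + (0*3)*(-1)) - 1*(-361) = (-3 - 22)²/16 - 1*(-361) = (1/16)*(-25)² + 361 = (1/16)*625 + 361 = 625/16 + 361 = 6401/16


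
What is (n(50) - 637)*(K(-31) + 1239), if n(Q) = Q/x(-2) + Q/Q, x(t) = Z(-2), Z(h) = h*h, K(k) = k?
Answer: -753188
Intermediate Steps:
Z(h) = h²
x(t) = 4 (x(t) = (-2)² = 4)
n(Q) = 1 + Q/4 (n(Q) = Q/4 + Q/Q = Q*(¼) + 1 = Q/4 + 1 = 1 + Q/4)
(n(50) - 637)*(K(-31) + 1239) = ((1 + (¼)*50) - 637)*(-31 + 1239) = ((1 + 25/2) - 637)*1208 = (27/2 - 637)*1208 = -1247/2*1208 = -753188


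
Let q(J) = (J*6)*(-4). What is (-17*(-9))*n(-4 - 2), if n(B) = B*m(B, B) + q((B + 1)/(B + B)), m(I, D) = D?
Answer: 3978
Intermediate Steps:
q(J) = -24*J (q(J) = (6*J)*(-4) = -24*J)
n(B) = B**2 - 12*(1 + B)/B (n(B) = B*B - 24*(B + 1)/(B + B) = B**2 - 24*(1 + B)/(2*B) = B**2 - 24*(1 + B)*1/(2*B) = B**2 - 12*(1 + B)/B)
(-17*(-9))*n(-4 - 2) = (-17*(-9))*(-12 + (-4 - 2)**2 - 12/(-4 - 2)) = 153*(-12 + (-6)**2 - 12/(-6)) = 153*(-12 + 36 - 12*(-1/6)) = 153*(-12 + 36 + 2) = 153*26 = 3978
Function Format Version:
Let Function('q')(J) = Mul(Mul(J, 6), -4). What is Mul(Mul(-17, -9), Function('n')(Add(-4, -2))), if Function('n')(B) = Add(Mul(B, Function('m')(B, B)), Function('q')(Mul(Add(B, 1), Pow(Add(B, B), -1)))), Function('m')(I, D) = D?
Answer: 3978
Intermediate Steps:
Function('q')(J) = Mul(-24, J) (Function('q')(J) = Mul(Mul(6, J), -4) = Mul(-24, J))
Function('n')(B) = Add(Pow(B, 2), Mul(-12, Pow(B, -1), Add(1, B))) (Function('n')(B) = Add(Mul(B, B), Mul(-24, Mul(Add(B, 1), Pow(Add(B, B), -1)))) = Add(Pow(B, 2), Mul(-24, Mul(Add(1, B), Pow(Mul(2, B), -1)))) = Add(Pow(B, 2), Mul(-24, Mul(Add(1, B), Mul(Rational(1, 2), Pow(B, -1))))) = Add(Pow(B, 2), Mul(-24, Mul(Rational(1, 2), Pow(B, -1), Add(1, B)))) = Add(Pow(B, 2), Mul(-12, Pow(B, -1), Add(1, B))))
Mul(Mul(-17, -9), Function('n')(Add(-4, -2))) = Mul(Mul(-17, -9), Add(-12, Pow(Add(-4, -2), 2), Mul(-12, Pow(Add(-4, -2), -1)))) = Mul(153, Add(-12, Pow(-6, 2), Mul(-12, Pow(-6, -1)))) = Mul(153, Add(-12, 36, Mul(-12, Rational(-1, 6)))) = Mul(153, Add(-12, 36, 2)) = Mul(153, 26) = 3978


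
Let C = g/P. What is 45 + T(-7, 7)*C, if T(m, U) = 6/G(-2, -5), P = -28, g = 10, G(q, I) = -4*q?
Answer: 2505/56 ≈ 44.732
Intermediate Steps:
T(m, U) = 3/4 (T(m, U) = 6/((-4*(-2))) = 6/8 = 6*(1/8) = 3/4)
C = -5/14 (C = 10/(-28) = 10*(-1/28) = -5/14 ≈ -0.35714)
45 + T(-7, 7)*C = 45 + (3/4)*(-5/14) = 45 - 15/56 = 2505/56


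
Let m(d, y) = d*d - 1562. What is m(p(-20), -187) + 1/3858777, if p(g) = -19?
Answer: -4634391176/3858777 ≈ -1201.0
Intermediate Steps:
m(d, y) = -1562 + d² (m(d, y) = d² - 1562 = -1562 + d²)
m(p(-20), -187) + 1/3858777 = (-1562 + (-19)²) + 1/3858777 = (-1562 + 361) + 1/3858777 = -1201 + 1/3858777 = -4634391176/3858777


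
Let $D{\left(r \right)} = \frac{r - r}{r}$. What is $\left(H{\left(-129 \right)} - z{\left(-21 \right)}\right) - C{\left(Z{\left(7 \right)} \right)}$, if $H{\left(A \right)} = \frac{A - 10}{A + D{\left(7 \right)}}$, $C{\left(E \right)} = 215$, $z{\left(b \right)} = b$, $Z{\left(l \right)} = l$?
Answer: $- \frac{24887}{129} \approx -192.92$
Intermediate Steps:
$D{\left(r \right)} = 0$ ($D{\left(r \right)} = \frac{0}{r} = 0$)
$H{\left(A \right)} = \frac{-10 + A}{A}$ ($H{\left(A \right)} = \frac{A - 10}{A + 0} = \frac{A + \left(-10 + 0\right)}{A} = \frac{A - 10}{A} = \frac{-10 + A}{A}$)
$\left(H{\left(-129 \right)} - z{\left(-21 \right)}\right) - C{\left(Z{\left(7 \right)} \right)} = \left(\frac{-10 - 129}{-129} - -21\right) - 215 = \left(\left(- \frac{1}{129}\right) \left(-139\right) + 21\right) - 215 = \left(\frac{139}{129} + 21\right) - 215 = \frac{2848}{129} - 215 = - \frac{24887}{129}$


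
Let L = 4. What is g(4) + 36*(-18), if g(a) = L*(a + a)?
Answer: -616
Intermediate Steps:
g(a) = 8*a (g(a) = 4*(a + a) = 4*(2*a) = 8*a)
g(4) + 36*(-18) = 8*4 + 36*(-18) = 32 - 648 = -616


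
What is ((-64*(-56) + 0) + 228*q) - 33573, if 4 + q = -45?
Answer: -41161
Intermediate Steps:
q = -49 (q = -4 - 45 = -49)
((-64*(-56) + 0) + 228*q) - 33573 = ((-64*(-56) + 0) + 228*(-49)) - 33573 = ((3584 + 0) - 11172) - 33573 = (3584 - 11172) - 33573 = -7588 - 33573 = -41161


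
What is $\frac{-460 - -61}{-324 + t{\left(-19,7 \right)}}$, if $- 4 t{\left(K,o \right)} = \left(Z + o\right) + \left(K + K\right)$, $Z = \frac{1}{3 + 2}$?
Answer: $\frac{3990}{3163} \approx 1.2615$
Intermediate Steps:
$Z = \frac{1}{5} \approx 0.2$
$t{\left(K,o \right)} = - \frac{1}{20} - \frac{K}{2} - \frac{o}{4}$ ($t{\left(K,o \right)} = - \frac{\left(\frac{1}{5} + o\right) + \left(K + K\right)}{4} = - \frac{\left(\frac{1}{5} + o\right) + 2 K}{4} = - \frac{\frac{1}{5} + o + 2 K}{4} = - \frac{1}{20} - \frac{K}{2} - \frac{o}{4}$)
$\frac{-460 - -61}{-324 + t{\left(-19,7 \right)}} = \frac{-460 - -61}{-324 - - \frac{77}{10}} = \frac{-460 + \left(-8 + 69\right)}{-324 - - \frac{77}{10}} = \frac{-460 + 61}{-324 + \frac{77}{10}} = - \frac{399}{- \frac{3163}{10}} = \left(-399\right) \left(- \frac{10}{3163}\right) = \frac{3990}{3163}$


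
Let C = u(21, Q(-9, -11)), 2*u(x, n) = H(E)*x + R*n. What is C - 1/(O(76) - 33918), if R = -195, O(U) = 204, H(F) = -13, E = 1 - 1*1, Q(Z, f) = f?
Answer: 31556305/33714 ≈ 936.00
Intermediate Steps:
E = 0 (E = 1 - 1 = 0)
u(x, n) = -195*n/2 - 13*x/2 (u(x, n) = (-13*x - 195*n)/2 = (-195*n - 13*x)/2 = -195*n/2 - 13*x/2)
C = 936 (C = -195/2*(-11) - 13/2*21 = 2145/2 - 273/2 = 936)
C - 1/(O(76) - 33918) = 936 - 1/(204 - 33918) = 936 - 1/(-33714) = 936 - 1*(-1/33714) = 936 + 1/33714 = 31556305/33714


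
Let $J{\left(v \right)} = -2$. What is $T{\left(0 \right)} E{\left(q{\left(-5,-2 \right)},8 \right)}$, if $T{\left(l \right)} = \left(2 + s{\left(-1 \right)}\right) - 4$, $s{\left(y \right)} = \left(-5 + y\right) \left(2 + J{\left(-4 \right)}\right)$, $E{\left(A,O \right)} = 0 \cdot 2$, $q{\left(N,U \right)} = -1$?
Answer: $0$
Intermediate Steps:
$E{\left(A,O \right)} = 0$
$s{\left(y \right)} = 0$ ($s{\left(y \right)} = \left(-5 + y\right) \left(2 - 2\right) = \left(-5 + y\right) 0 = 0$)
$T{\left(l \right)} = -2$ ($T{\left(l \right)} = \left(2 + 0\right) - 4 = 2 - 4 = -2$)
$T{\left(0 \right)} E{\left(q{\left(-5,-2 \right)},8 \right)} = \left(-2\right) 0 = 0$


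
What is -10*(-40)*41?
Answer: 16400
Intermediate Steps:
-10*(-40)*41 = 400*41 = 16400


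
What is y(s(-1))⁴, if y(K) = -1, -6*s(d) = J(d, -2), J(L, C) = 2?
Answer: 1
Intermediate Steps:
s(d) = -⅓ (s(d) = -⅙*2 = -⅓)
y(s(-1))⁴ = (-1)⁴ = 1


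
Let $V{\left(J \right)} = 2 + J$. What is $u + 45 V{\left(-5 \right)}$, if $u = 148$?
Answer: $13$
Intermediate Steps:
$u + 45 V{\left(-5 \right)} = 148 + 45 \left(2 - 5\right) = 148 + 45 \left(-3\right) = 148 - 135 = 13$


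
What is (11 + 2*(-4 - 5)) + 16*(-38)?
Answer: -615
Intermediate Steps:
(11 + 2*(-4 - 5)) + 16*(-38) = (11 + 2*(-9)) - 608 = (11 - 18) - 608 = -7 - 608 = -615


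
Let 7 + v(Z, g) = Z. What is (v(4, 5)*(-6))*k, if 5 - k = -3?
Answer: 144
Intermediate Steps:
k = 8 (k = 5 - 1*(-3) = 5 + 3 = 8)
v(Z, g) = -7 + Z
(v(4, 5)*(-6))*k = ((-7 + 4)*(-6))*8 = -3*(-6)*8 = 18*8 = 144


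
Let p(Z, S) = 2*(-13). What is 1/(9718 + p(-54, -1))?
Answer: 1/9692 ≈ 0.00010318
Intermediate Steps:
p(Z, S) = -26
1/(9718 + p(-54, -1)) = 1/(9718 - 26) = 1/9692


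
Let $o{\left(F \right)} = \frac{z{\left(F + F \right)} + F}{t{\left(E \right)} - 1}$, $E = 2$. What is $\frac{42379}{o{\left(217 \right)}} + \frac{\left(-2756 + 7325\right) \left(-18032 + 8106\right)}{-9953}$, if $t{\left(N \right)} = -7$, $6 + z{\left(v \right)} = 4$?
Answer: $\frac{6376271714}{2139895} \approx 2979.7$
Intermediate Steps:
$z{\left(v \right)} = -2$ ($z{\left(v \right)} = -6 + 4 = -2$)
$o{\left(F \right)} = \frac{1}{4} - \frac{F}{8}$ ($o{\left(F \right)} = \frac{-2 + F}{-7 - 1} = \frac{-2 + F}{-8} = \left(-2 + F\right) \left(- \frac{1}{8}\right) = \frac{1}{4} - \frac{F}{8}$)
$\frac{42379}{o{\left(217 \right)}} + \frac{\left(-2756 + 7325\right) \left(-18032 + 8106\right)}{-9953} = \frac{42379}{\frac{1}{4} - \frac{217}{8}} + \frac{\left(-2756 + 7325\right) \left(-18032 + 8106\right)}{-9953} = \frac{42379}{\frac{1}{4} - \frac{217}{8}} + 4569 \left(-9926\right) \left(- \frac{1}{9953}\right) = \frac{42379}{- \frac{215}{8}} - - \frac{45351894}{9953} = 42379 \left(- \frac{8}{215}\right) + \frac{45351894}{9953} = - \frac{339032}{215} + \frac{45351894}{9953} = \frac{6376271714}{2139895}$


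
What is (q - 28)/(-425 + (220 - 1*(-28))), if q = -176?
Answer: 68/59 ≈ 1.1525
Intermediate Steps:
(q - 28)/(-425 + (220 - 1*(-28))) = (-176 - 28)/(-425 + (220 - 1*(-28))) = -204/(-425 + (220 + 28)) = -204/(-425 + 248) = -204/(-177) = -204*(-1/177) = 68/59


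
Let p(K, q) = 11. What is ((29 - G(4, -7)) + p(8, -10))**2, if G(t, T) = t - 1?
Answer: 1369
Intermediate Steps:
G(t, T) = -1 + t
((29 - G(4, -7)) + p(8, -10))**2 = ((29 - (-1 + 4)) + 11)**2 = ((29 - 1*3) + 11)**2 = ((29 - 3) + 11)**2 = (26 + 11)**2 = 37**2 = 1369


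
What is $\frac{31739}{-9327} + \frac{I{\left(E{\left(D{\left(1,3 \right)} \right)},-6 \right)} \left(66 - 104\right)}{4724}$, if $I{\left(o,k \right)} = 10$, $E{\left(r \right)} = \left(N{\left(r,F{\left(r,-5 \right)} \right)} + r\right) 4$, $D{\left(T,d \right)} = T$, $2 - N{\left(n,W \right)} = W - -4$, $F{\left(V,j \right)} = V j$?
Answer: $- \frac{38369824}{11015187} \approx -3.4834$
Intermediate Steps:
$N{\left(n,W \right)} = -2 - W$ ($N{\left(n,W \right)} = 2 - \left(W - -4\right) = 2 - \left(W + 4\right) = 2 - \left(4 + W\right) = -2 - W$)
$E{\left(r \right)} = -8 + 24 r$ ($E{\left(r \right)} = \left(\left(-2 - r \left(-5\right)\right) + r\right) 4 = \left(\left(-2 - - 5 r\right) + r\right) 4 = \left(\left(-2 + 5 r\right) + r\right) 4 = \left(-2 + 6 r\right) 4 = -8 + 24 r$)
$\frac{31739}{-9327} + \frac{I{\left(E{\left(D{\left(1,3 \right)} \right)},-6 \right)} \left(66 - 104\right)}{4724} = \frac{31739}{-9327} + \frac{10 \left(66 - 104\right)}{4724} = 31739 \left(- \frac{1}{9327}\right) + 10 \left(-38\right) \frac{1}{4724} = - \frac{31739}{9327} - \frac{95}{1181} = - \frac{38369824}{11015187}$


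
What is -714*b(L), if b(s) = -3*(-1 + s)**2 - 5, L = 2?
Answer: 5712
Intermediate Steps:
b(s) = -5 - 3*(-1 + s)**2
-714*b(L) = -714*(-5 - 3*(-1 + 2)**2) = -714*(-5 - 3*1**2) = -714*(-5 - 3*1) = -714*(-5 - 3) = -714*(-8) = 5712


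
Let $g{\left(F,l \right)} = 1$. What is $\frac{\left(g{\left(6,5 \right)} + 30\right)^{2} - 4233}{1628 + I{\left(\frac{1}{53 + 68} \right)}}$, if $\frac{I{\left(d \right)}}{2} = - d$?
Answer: $- \frac{197956}{98493} \approx -2.0098$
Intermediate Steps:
$I{\left(d \right)} = - 2 d$ ($I{\left(d \right)} = 2 \left(- d\right) = - 2 d$)
$\frac{\left(g{\left(6,5 \right)} + 30\right)^{2} - 4233}{1628 + I{\left(\frac{1}{53 + 68} \right)}} = \frac{\left(1 + 30\right)^{2} - 4233}{1628 - \frac{2}{53 + 68}} = \frac{31^{2} - 4233}{1628 - \frac{2}{121}} = \frac{961 - 4233}{1628 - \frac{2}{121}} = - \frac{3272}{1628 - \frac{2}{121}} = - \frac{3272}{\frac{196986}{121}} = \left(-3272\right) \frac{121}{196986} = - \frac{197956}{98493}$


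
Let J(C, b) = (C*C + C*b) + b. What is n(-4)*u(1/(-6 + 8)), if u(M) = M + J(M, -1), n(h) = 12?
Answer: -9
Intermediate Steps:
J(C, b) = b + C**2 + C*b (J(C, b) = (C**2 + C*b) + b = b + C**2 + C*b)
u(M) = -1 + M**2 (u(M) = M + (-1 + M**2 + M*(-1)) = M + (-1 + M**2 - M) = -1 + M**2)
n(-4)*u(1/(-6 + 8)) = 12*(-1 + (1/(-6 + 8))**2) = 12*(-1 + (1/2)**2) = 12*(-1 + 1/4) = 12*(-3/4) = -9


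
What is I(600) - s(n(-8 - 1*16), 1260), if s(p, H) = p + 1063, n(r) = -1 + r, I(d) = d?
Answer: -438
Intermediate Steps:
s(p, H) = 1063 + p
I(600) - s(n(-8 - 1*16), 1260) = 600 - (1063 + (-1 + (-8 - 1*16))) = 600 - (1063 + (-1 + (-8 - 16))) = 600 - (1063 + (-1 - 24)) = 600 - (1063 - 25) = 600 - 1*1038 = 600 - 1038 = -438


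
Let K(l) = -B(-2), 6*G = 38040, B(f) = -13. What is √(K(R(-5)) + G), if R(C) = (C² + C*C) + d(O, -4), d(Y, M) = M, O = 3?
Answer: √6353 ≈ 79.706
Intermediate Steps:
G = 6340 (G = (⅙)*38040 = 6340)
R(C) = -4 + 2*C² (R(C) = (C² + C*C) - 4 = (C² + C²) - 4 = 2*C² - 4 = -4 + 2*C²)
K(l) = 13 (K(l) = -1*(-13) = 13)
√(K(R(-5)) + G) = √(13 + 6340) = √6353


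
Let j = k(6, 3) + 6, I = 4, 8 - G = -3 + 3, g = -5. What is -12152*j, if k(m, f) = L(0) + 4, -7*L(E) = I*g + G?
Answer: -142352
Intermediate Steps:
G = 8 (G = 8 - (-3 + 3) = 8 - 1*0 = 8 + 0 = 8)
L(E) = 12/7 (L(E) = -(4*(-5) + 8)/7 = -(-20 + 8)/7 = -⅐*(-12) = 12/7)
k(m, f) = 40/7 (k(m, f) = 12/7 + 4 = 40/7)
j = 82/7 (j = 40/7 + 6 = 82/7 ≈ 11.714)
-12152*j = -12152*82/7 = -4*35588 = -142352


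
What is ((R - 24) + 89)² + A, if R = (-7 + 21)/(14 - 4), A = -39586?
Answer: -879426/25 ≈ -35177.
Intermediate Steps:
R = 7/5 (R = 14/10 = 14*(⅒) = 7/5 ≈ 1.4000)
((R - 24) + 89)² + A = ((7/5 - 24) + 89)² - 39586 = (-113/5 + 89)² - 39586 = (332/5)² - 39586 = 110224/25 - 39586 = -879426/25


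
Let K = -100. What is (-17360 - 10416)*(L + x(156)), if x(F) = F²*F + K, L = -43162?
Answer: -104247605504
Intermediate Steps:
x(F) = -100 + F³ (x(F) = F²*F - 100 = F³ - 100 = -100 + F³)
(-17360 - 10416)*(L + x(156)) = (-17360 - 10416)*(-43162 + (-100 + 156³)) = -27776*(-43162 + (-100 + 3796416)) = -27776*(-43162 + 3796316) = -27776*3753154 = -104247605504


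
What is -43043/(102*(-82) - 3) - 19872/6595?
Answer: 117599561/55180365 ≈ 2.1312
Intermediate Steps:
-43043/(102*(-82) - 3) - 19872/6595 = -43043/(-8364 - 3) - 19872*1/6595 = -43043/(-8367) - 19872/6595 = -43043*(-1/8367) - 19872/6595 = 43043/8367 - 19872/6595 = 117599561/55180365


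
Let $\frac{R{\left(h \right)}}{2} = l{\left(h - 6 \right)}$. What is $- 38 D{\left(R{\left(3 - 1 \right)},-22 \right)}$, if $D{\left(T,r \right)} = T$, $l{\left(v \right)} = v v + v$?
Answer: $-912$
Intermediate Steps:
$l{\left(v \right)} = v + v^{2}$ ($l{\left(v \right)} = v^{2} + v = v + v^{2}$)
$R{\left(h \right)} = 2 \left(-6 + h\right) \left(-5 + h\right)$ ($R{\left(h \right)} = 2 \left(h - 6\right) \left(1 + \left(h - 6\right)\right) = 2 \left(-6 + h\right) \left(1 + \left(-6 + h\right)\right) = 2 \left(-6 + h\right) \left(-5 + h\right)$)
$- 38 D{\left(R{\left(3 - 1 \right)},-22 \right)} = - 38 \cdot 2 \left(-6 + \left(3 - 1\right)\right) \left(-5 + \left(3 - 1\right)\right) = - 38 \cdot 2 \left(-6 + 2\right) \left(-5 + 2\right) = - 38 \cdot 2 \left(-4\right) \left(-3\right) = \left(-38\right) 24 = -912$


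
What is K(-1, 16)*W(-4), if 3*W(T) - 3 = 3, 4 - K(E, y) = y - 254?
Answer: 484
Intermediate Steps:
K(E, y) = 258 - y (K(E, y) = 4 - (y - 254) = 4 - (-254 + y) = 4 + (254 - y) = 258 - y)
W(T) = 2 (W(T) = 1 + (⅓)*3 = 1 + 1 = 2)
K(-1, 16)*W(-4) = (258 - 1*16)*2 = (258 - 16)*2 = 242*2 = 484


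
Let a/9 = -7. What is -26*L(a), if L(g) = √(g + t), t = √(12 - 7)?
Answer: -26*I*√(63 - √5) ≈ -202.67*I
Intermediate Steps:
a = -63 (a = 9*(-7) = -63)
t = √5 ≈ 2.2361
L(g) = √(g + √5)
-26*L(a) = -26*√(-63 + √5)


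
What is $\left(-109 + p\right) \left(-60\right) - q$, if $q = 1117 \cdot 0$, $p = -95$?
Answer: $12240$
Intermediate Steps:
$q = 0$
$\left(-109 + p\right) \left(-60\right) - q = \left(-109 - 95\right) \left(-60\right) - 0 = \left(-204\right) \left(-60\right) + 0 = 12240 + 0 = 12240$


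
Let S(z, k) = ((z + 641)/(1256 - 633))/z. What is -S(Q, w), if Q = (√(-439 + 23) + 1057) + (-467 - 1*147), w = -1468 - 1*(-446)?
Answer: 4*(-√26 + 271*I)/(623*(-443*I + 4*√26)) ≈ -0.0039228 + 0.00010671*I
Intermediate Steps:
w = -1022 (w = -1468 + 446 = -1022)
Q = 443 + 4*I*√26 (Q = (√(-416) + 1057) + (-467 - 147) = (4*I*√26 + 1057) - 614 = (1057 + 4*I*√26) - 614 = 443 + 4*I*√26 ≈ 443.0 + 20.396*I)
S(z, k) = (641/623 + z/623)/z (S(z, k) = ((641 + z)/623)/z = ((641 + z)*(1/623))/z = (641/623 + z/623)/z)
-S(Q, w) = -(641 + (443 + 4*I*√26))/(623*(443 + 4*I*√26)) = -(1084 + 4*I*√26)/(623*(443 + 4*I*√26))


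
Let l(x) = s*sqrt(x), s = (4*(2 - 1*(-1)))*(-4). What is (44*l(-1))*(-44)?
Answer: 92928*I ≈ 92928.0*I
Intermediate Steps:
s = -48 (s = (4*(2 + 1))*(-4) = (4*3)*(-4) = 12*(-4) = -48)
l(x) = -48*sqrt(x)
(44*l(-1))*(-44) = (44*(-48*I))*(-44) = -2112*I*(-44) = 92928*I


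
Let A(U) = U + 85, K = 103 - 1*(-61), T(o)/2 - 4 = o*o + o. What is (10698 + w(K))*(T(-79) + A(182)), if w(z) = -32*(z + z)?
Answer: 2544998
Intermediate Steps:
T(o) = 8 + 2*o + 2*o² (T(o) = 8 + 2*(o*o + o) = 8 + 2*(o² + o) = 8 + 2*(o + o²) = 8 + (2*o + 2*o²) = 8 + 2*o + 2*o²)
K = 164 (K = 103 + 61 = 164)
A(U) = 85 + U
w(z) = -64*z
(10698 + w(K))*(T(-79) + A(182)) = (10698 - 64*164)*((8 + 2*(-79) + 2*(-79)²) + (85 + 182)) = (10698 - 10496)*((8 - 158 + 2*6241) + 267) = 202*((8 - 158 + 12482) + 267) = 202*(12332 + 267) = 202*12599 = 2544998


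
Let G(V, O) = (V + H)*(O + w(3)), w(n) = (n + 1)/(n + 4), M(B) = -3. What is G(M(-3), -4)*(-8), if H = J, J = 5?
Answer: 384/7 ≈ 54.857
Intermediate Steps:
H = 5
w(n) = (1 + n)/(4 + n)
G(V, O) = (5 + V)*(4/7 + O) (G(V, O) = (V + 5)*(O + (1 + 3)/(4 + 3)) = (5 + V)*(O + 4/7) = (5 + V)*(4/7 + O))
G(M(-3), -4)*(-8) = (20/7 + 5*(-4) + (4/7)*(-3) - 4*(-3))*(-8) = (20/7 - 20 - 12/7 + 12)*(-8) = -48/7*(-8) = 384/7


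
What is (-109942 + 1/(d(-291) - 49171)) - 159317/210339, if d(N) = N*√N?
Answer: (-6729447649605*√291 + 1137091650996344*I)/(210339*(-49171*I + 291*√291)) ≈ -1.0994e+5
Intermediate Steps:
d(N) = N^(3/2)
(-109942 + 1/(d(-291) - 49171)) - 159317/210339 = (-109942 + 1/((-291)^(3/2) - 49171)) - 159317/210339 = (-109942 + 1/(-291*I*√291 - 49171)) - 159317*1/210339 = (-109942 + 1/(-49171 - 291*I*√291)) - 159317/210339 = -23125249655/210339 + 1/(-49171 - 291*I*√291)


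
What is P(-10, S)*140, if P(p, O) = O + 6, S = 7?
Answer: 1820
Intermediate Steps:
P(p, O) = 6 + O
P(-10, S)*140 = (6 + 7)*140 = 13*140 = 1820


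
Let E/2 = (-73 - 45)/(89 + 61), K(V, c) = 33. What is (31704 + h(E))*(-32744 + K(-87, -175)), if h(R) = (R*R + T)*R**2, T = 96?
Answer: -33065823177115736/31640625 ≈ -1.0450e+9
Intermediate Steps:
E = -118/75 (E = 2*((-73 - 45)/(89 + 61)) = 2*(-118/150) = 2*(-118*1/150) = 2*(-59/75) = -118/75 ≈ -1.5733)
h(R) = R**2*(96 + R**2) (h(R) = (R*R + 96)*R**2 = (R**2 + 96)*R**2 = (96 + R**2)*R**2 = R**2*(96 + R**2))
(31704 + h(E))*(-32744 + K(-87, -175)) = (31704 + (-118/75)**2*(96 + (-118/75)**2))*(-32744 + 33) = (31704 + 13924*(96 + 13924/5625)/5625)*(-32711) = (31704 + (13924/5625)*(553924/5625))*(-32711) = (31704 + 7712837776/31640625)*(-32711) = (1010847212776/31640625)*(-32711) = -33065823177115736/31640625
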